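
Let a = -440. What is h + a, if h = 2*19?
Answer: -402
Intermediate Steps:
h = 38
h + a = 38 - 440 = -402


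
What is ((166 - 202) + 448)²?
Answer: 169744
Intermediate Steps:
((166 - 202) + 448)² = (-36 + 448)² = 412² = 169744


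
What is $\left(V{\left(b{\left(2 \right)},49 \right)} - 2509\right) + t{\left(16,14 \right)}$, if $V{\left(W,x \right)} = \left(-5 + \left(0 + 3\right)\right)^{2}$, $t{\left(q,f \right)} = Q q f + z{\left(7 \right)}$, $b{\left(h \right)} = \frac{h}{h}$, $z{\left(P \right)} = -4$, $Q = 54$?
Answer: $9587$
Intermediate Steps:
$b{\left(h \right)} = 1$
$t{\left(q,f \right)} = -4 + 54 f q$ ($t{\left(q,f \right)} = 54 q f - 4 = 54 f q - 4 = -4 + 54 f q$)
$V{\left(W,x \right)} = 4$ ($V{\left(W,x \right)} = \left(-5 + 3\right)^{2} = \left(-2\right)^{2} = 4$)
$\left(V{\left(b{\left(2 \right)},49 \right)} - 2509\right) + t{\left(16,14 \right)} = \left(4 - 2509\right) - \left(4 - 12096\right) = -2505 + \left(-4 + 12096\right) = -2505 + 12092 = 9587$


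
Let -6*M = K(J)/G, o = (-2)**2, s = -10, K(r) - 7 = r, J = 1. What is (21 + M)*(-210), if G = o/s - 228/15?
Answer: -172690/39 ≈ -4427.9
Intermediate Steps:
K(r) = 7 + r
o = 4
G = -78/5 (G = 4/(-10) - 228/15 = 4*(-1/10) - 228*1/15 = -2/5 - 76/5 = -78/5 ≈ -15.600)
M = 10/117 (M = -(7 + 1)/(6*(-78/5)) = -4*(-5)/(3*78) = -1/6*(-20/39) = 10/117 ≈ 0.085470)
(21 + M)*(-210) = (21 + 10/117)*(-210) = (2467/117)*(-210) = -172690/39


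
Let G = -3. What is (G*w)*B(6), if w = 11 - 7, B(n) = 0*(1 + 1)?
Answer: 0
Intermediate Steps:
B(n) = 0 (B(n) = 0*2 = 0)
w = 4
(G*w)*B(6) = -3*4*0 = -12*0 = 0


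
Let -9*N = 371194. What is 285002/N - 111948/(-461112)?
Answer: -47550256421/7131750322 ≈ -6.6674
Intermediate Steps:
N = -371194/9 (N = -⅑*371194 = -371194/9 ≈ -41244.)
285002/N - 111948/(-461112) = 285002/(-371194/9) - 111948/(-461112) = 285002*(-9/371194) - 111948*(-1/461112) = -1282509/185597 + 9329/38426 = -47550256421/7131750322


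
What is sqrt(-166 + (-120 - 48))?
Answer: I*sqrt(334) ≈ 18.276*I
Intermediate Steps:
sqrt(-166 + (-120 - 48)) = sqrt(-166 - 168) = sqrt(-334) = I*sqrt(334)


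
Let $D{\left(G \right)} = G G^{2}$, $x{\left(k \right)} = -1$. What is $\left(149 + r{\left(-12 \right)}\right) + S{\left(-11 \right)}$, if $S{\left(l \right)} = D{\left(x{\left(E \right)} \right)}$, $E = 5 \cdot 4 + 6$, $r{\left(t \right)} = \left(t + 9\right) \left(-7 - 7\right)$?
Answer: $190$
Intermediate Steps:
$r{\left(t \right)} = -126 - 14 t$ ($r{\left(t \right)} = \left(9 + t\right) \left(-14\right) = -126 - 14 t$)
$E = 26$ ($E = 20 + 6 = 26$)
$D{\left(G \right)} = G^{3}$
$S{\left(l \right)} = -1$ ($S{\left(l \right)} = \left(-1\right)^{3} = -1$)
$\left(149 + r{\left(-12 \right)}\right) + S{\left(-11 \right)} = \left(149 - -42\right) - 1 = \left(149 + \left(-126 + 168\right)\right) - 1 = \left(149 + 42\right) - 1 = 191 - 1 = 190$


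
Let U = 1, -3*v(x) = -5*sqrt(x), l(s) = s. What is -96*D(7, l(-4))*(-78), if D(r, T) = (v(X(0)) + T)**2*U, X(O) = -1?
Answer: 99008 - 99840*I ≈ 99008.0 - 99840.0*I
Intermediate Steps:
v(x) = 5*sqrt(x)/3 (v(x) = -(-5)*sqrt(x)/3 = 5*sqrt(x)/3)
D(r, T) = (T + 5*I/3)**2 (D(r, T) = (5*sqrt(-1)/3 + T)**2*1 = (5*I/3 + T)**2*1 = (T + 5*I/3)**2*1 = (T + 5*I/3)**2)
-96*D(7, l(-4))*(-78) = -32*(3*(-4) + 5*I)**2/3*(-78) = -32*(-12 + 5*I)**2/3*(-78) = 832*(-12 + 5*I)**2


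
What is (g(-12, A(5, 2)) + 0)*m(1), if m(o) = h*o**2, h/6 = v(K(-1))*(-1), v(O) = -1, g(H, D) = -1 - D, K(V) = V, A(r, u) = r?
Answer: -36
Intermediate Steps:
h = 6 (h = 6*(-1*(-1)) = 6*1 = 6)
m(o) = 6*o**2
(g(-12, A(5, 2)) + 0)*m(1) = ((-1 - 1*5) + 0)*(6*1**2) = ((-1 - 5) + 0)*(6*1) = (-6 + 0)*6 = -6*6 = -36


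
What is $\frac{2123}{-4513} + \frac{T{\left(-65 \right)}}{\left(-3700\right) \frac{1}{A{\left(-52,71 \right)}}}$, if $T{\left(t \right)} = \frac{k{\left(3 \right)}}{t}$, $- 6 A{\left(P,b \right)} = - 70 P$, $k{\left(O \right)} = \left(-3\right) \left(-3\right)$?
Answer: $- \frac{2058548}{4174525} \approx -0.49312$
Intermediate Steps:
$k{\left(O \right)} = 9$
$A{\left(P,b \right)} = \frac{35 P}{3}$ ($A{\left(P,b \right)} = - \frac{\left(-70\right) P}{6} = \frac{35 P}{3}$)
$T{\left(t \right)} = \frac{9}{t}$
$\frac{2123}{-4513} + \frac{T{\left(-65 \right)}}{\left(-3700\right) \frac{1}{A{\left(-52,71 \right)}}} = \frac{2123}{-4513} + \frac{9 \frac{1}{-65}}{\left(-3700\right) \frac{1}{\frac{35}{3} \left(-52\right)}} = 2123 \left(- \frac{1}{4513}\right) + \frac{9 \left(- \frac{1}{65}\right)}{\left(-3700\right) \frac{1}{- \frac{1820}{3}}} = - \frac{2123}{4513} - \frac{9}{65 \left(\left(-3700\right) \left(- \frac{3}{1820}\right)\right)} = - \frac{2123}{4513} - \frac{9}{65 \cdot \frac{555}{91}} = - \frac{2123}{4513} - \frac{21}{925} = - \frac{2058548}{4174525}$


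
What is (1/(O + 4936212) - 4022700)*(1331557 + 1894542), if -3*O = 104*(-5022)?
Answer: -66319678475261542301/5110308 ≈ -1.2978e+13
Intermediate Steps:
O = 174096 (O = -104*(-5022)/3 = -⅓*(-522288) = 174096)
(1/(O + 4936212) - 4022700)*(1331557 + 1894542) = (1/(174096 + 4936212) - 4022700)*(1331557 + 1894542) = (1/5110308 - 4022700)*3226099 = -20557235991599/5110308*3226099 = -66319678475261542301/5110308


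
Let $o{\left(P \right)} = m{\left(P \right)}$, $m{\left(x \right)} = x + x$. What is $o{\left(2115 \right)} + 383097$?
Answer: $387327$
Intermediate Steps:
$m{\left(x \right)} = 2 x$
$o{\left(P \right)} = 2 P$
$o{\left(2115 \right)} + 383097 = 2 \cdot 2115 + 383097 = 4230 + 383097 = 387327$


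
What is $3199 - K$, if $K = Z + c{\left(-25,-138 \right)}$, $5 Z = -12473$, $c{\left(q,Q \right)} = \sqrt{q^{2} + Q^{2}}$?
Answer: $\frac{28468}{5} - \sqrt{19669} \approx 5553.4$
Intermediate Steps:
$c{\left(q,Q \right)} = \sqrt{Q^{2} + q^{2}}$
$Z = - \frac{12473}{5}$ ($Z = \frac{1}{5} \left(-12473\right) = - \frac{12473}{5} \approx -2494.6$)
$K = - \frac{12473}{5} + \sqrt{19669}$ ($K = - \frac{12473}{5} + \sqrt{\left(-138\right)^{2} + \left(-25\right)^{2}} = - \frac{12473}{5} + \sqrt{19044 + 625} = - \frac{12473}{5} + \sqrt{19669} \approx -2354.4$)
$3199 - K = 3199 - \left(- \frac{12473}{5} + \sqrt{19669}\right) = 3199 + \left(\frac{12473}{5} - \sqrt{19669}\right) = \frac{28468}{5} - \sqrt{19669}$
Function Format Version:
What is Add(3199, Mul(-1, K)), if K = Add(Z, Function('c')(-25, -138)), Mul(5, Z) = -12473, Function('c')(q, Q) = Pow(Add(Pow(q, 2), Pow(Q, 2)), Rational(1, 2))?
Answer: Add(Rational(28468, 5), Mul(-1, Pow(19669, Rational(1, 2)))) ≈ 5553.4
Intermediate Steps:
Function('c')(q, Q) = Pow(Add(Pow(Q, 2), Pow(q, 2)), Rational(1, 2))
Z = Rational(-12473, 5) (Z = Mul(Rational(1, 5), -12473) = Rational(-12473, 5) ≈ -2494.6)
K = Add(Rational(-12473, 5), Pow(19669, Rational(1, 2))) (K = Add(Rational(-12473, 5), Pow(Add(Pow(-138, 2), Pow(-25, 2)), Rational(1, 2))) = Add(Rational(-12473, 5), Pow(Add(19044, 625), Rational(1, 2))) = Add(Rational(-12473, 5), Pow(19669, Rational(1, 2))) ≈ -2354.4)
Add(3199, Mul(-1, K)) = Add(3199, Mul(-1, Add(Rational(-12473, 5), Pow(19669, Rational(1, 2))))) = Add(3199, Add(Rational(12473, 5), Mul(-1, Pow(19669, Rational(1, 2))))) = Add(Rational(28468, 5), Mul(-1, Pow(19669, Rational(1, 2))))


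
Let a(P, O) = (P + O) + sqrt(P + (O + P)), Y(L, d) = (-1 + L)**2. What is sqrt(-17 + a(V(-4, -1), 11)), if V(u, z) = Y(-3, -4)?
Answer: sqrt(10 + sqrt(43)) ≈ 4.0691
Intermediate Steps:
V(u, z) = 16 (V(u, z) = (-1 - 3)**2 = (-4)**2 = 16)
a(P, O) = O + P + sqrt(O + 2*P) (a(P, O) = (O + P) + sqrt(O + 2*P) = O + P + sqrt(O + 2*P))
sqrt(-17 + a(V(-4, -1), 11)) = sqrt(-17 + (11 + 16 + sqrt(11 + 2*16))) = sqrt(-17 + (11 + 16 + sqrt(11 + 32))) = sqrt(-17 + (11 + 16 + sqrt(43))) = sqrt(-17 + (27 + sqrt(43))) = sqrt(10 + sqrt(43))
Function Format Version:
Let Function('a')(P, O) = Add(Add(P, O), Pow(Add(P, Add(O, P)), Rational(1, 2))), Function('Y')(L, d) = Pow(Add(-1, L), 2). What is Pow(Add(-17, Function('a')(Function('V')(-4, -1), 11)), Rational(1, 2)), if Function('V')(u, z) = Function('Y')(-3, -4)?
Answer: Pow(Add(10, Pow(43, Rational(1, 2))), Rational(1, 2)) ≈ 4.0691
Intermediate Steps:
Function('V')(u, z) = 16 (Function('V')(u, z) = Pow(Add(-1, -3), 2) = Pow(-4, 2) = 16)
Function('a')(P, O) = Add(O, P, Pow(Add(O, Mul(2, P)), Rational(1, 2))) (Function('a')(P, O) = Add(Add(O, P), Pow(Add(O, Mul(2, P)), Rational(1, 2))) = Add(O, P, Pow(Add(O, Mul(2, P)), Rational(1, 2))))
Pow(Add(-17, Function('a')(Function('V')(-4, -1), 11)), Rational(1, 2)) = Pow(Add(-17, Add(11, 16, Pow(Add(11, Mul(2, 16)), Rational(1, 2)))), Rational(1, 2)) = Pow(Add(-17, Add(11, 16, Pow(Add(11, 32), Rational(1, 2)))), Rational(1, 2)) = Pow(Add(-17, Add(11, 16, Pow(43, Rational(1, 2)))), Rational(1, 2)) = Pow(Add(-17, Add(27, Pow(43, Rational(1, 2)))), Rational(1, 2)) = Pow(Add(10, Pow(43, Rational(1, 2))), Rational(1, 2))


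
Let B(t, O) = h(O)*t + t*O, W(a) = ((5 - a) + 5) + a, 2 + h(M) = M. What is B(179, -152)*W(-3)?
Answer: -547740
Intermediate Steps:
h(M) = -2 + M
W(a) = 10 (W(a) = (10 - a) + a = 10)
B(t, O) = O*t + t*(-2 + O) (B(t, O) = (-2 + O)*t + t*O = t*(-2 + O) + O*t = O*t + t*(-2 + O))
B(179, -152)*W(-3) = (2*179*(-1 - 152))*10 = (2*179*(-153))*10 = -54774*10 = -547740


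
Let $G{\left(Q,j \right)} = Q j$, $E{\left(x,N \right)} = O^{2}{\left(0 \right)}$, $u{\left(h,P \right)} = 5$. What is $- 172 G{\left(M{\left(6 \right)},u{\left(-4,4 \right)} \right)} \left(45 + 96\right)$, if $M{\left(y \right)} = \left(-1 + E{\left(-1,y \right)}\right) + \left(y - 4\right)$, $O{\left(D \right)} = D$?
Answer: $-121260$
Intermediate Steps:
$E{\left(x,N \right)} = 0$ ($E{\left(x,N \right)} = 0^{2} = 0$)
$M{\left(y \right)} = -5 + y$ ($M{\left(y \right)} = \left(-1 + 0\right) + \left(y - 4\right) = -1 + \left(-4 + y\right) = -5 + y$)
$- 172 G{\left(M{\left(6 \right)},u{\left(-4,4 \right)} \right)} \left(45 + 96\right) = - 172 \left(-5 + 6\right) 5 \left(45 + 96\right) = - 172 \cdot 1 \cdot 5 \cdot 141 = \left(-172\right) 5 \cdot 141 = \left(-860\right) 141 = -121260$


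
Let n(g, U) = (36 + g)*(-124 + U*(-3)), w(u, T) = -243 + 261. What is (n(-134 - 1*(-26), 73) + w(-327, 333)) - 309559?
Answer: -284845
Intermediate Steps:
w(u, T) = 18
n(g, U) = (-124 - 3*U)*(36 + g) (n(g, U) = (36 + g)*(-124 - 3*U) = (-124 - 3*U)*(36 + g))
(n(-134 - 1*(-26), 73) + w(-327, 333)) - 309559 = ((-4464 - 124*(-134 - 1*(-26)) - 108*73 - 3*73*(-134 - 1*(-26))) + 18) - 309559 = ((-4464 - 124*(-134 + 26) - 7884 - 3*73*(-134 + 26)) + 18) - 309559 = ((-4464 - 124*(-108) - 7884 - 3*73*(-108)) + 18) - 309559 = ((-4464 + 13392 - 7884 + 23652) + 18) - 309559 = (24696 + 18) - 309559 = 24714 - 309559 = -284845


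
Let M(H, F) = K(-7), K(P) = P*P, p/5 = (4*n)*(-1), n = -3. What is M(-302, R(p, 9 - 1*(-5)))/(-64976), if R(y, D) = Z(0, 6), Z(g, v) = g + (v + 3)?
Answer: -49/64976 ≈ -0.00075412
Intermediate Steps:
p = 60 (p = 5*((4*(-3))*(-1)) = 5*(-12*(-1)) = 5*12 = 60)
K(P) = P**2
Z(g, v) = 3 + g + v (Z(g, v) = g + (3 + v) = 3 + g + v)
R(y, D) = 9 (R(y, D) = 3 + 0 + 6 = 9)
M(H, F) = 49 (M(H, F) = (-7)**2 = 49)
M(-302, R(p, 9 - 1*(-5)))/(-64976) = 49/(-64976) = 49*(-1/64976) = -49/64976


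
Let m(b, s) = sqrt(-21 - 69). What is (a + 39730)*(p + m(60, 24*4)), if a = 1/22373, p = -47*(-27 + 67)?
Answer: -1671093067080/22373 + 2666637873*I*sqrt(10)/22373 ≈ -7.4692e+7 + 3.7691e+5*I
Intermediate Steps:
m(b, s) = 3*I*sqrt(10) (m(b, s) = sqrt(-90) = 3*I*sqrt(10))
p = -1880 (p = -47*40 = -1880)
a = 1/22373 ≈ 4.4697e-5
(a + 39730)*(p + m(60, 24*4)) = (1/22373 + 39730)*(-1880 + 3*I*sqrt(10)) = 888879291*(-1880 + 3*I*sqrt(10))/22373 = -1671093067080/22373 + 2666637873*I*sqrt(10)/22373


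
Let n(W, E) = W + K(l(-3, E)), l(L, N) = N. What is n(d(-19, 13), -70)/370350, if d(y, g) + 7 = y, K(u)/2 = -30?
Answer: -43/185175 ≈ -0.00023221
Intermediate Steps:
K(u) = -60 (K(u) = 2*(-30) = -60)
d(y, g) = -7 + y
n(W, E) = -60 + W (n(W, E) = W - 60 = -60 + W)
n(d(-19, 13), -70)/370350 = (-60 + (-7 - 19))/370350 = (-60 - 26)*(1/370350) = -86*1/370350 = -43/185175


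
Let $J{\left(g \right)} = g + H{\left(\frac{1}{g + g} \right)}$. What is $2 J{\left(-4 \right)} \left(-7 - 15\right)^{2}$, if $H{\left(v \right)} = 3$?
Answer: $-968$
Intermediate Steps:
$J{\left(g \right)} = 3 + g$ ($J{\left(g \right)} = g + 3 = 3 + g$)
$2 J{\left(-4 \right)} \left(-7 - 15\right)^{2} = 2 \left(3 - 4\right) \left(-7 - 15\right)^{2} = 2 \left(-1\right) \left(-7 - 15\right)^{2} = - 2 \left(-22\right)^{2} = \left(-2\right) 484 = -968$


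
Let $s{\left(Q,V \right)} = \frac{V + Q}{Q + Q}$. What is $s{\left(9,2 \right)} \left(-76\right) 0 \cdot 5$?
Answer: $0$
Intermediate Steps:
$s{\left(Q,V \right)} = \frac{Q + V}{2 Q}$
$s{\left(9,2 \right)} \left(-76\right) 0 \cdot 5 = \frac{9 + 2}{2 \cdot 9} \left(-76\right) 0 \cdot 5 = \frac{1}{2} \cdot \frac{1}{9} \cdot 11 \left(-76\right) 0 = \frac{11}{18} \left(-76\right) 0 = \left(- \frac{418}{9}\right) 0 = 0$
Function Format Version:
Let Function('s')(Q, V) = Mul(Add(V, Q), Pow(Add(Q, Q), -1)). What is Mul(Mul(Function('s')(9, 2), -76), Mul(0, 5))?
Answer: 0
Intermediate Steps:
Function('s')(Q, V) = Mul(Rational(1, 2), Pow(Q, -1), Add(Q, V)) (Function('s')(Q, V) = Mul(Add(Q, V), Pow(Mul(2, Q), -1)) = Mul(Add(Q, V), Mul(Rational(1, 2), Pow(Q, -1))) = Mul(Rational(1, 2), Pow(Q, -1), Add(Q, V)))
Mul(Mul(Function('s')(9, 2), -76), Mul(0, 5)) = Mul(Mul(Mul(Rational(1, 2), Pow(9, -1), Add(9, 2)), -76), Mul(0, 5)) = Mul(Mul(Mul(Rational(1, 2), Rational(1, 9), 11), -76), 0) = Mul(Mul(Rational(11, 18), -76), 0) = Mul(Rational(-418, 9), 0) = 0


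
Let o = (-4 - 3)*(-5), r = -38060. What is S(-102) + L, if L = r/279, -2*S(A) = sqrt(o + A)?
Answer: -38060/279 - I*sqrt(67)/2 ≈ -136.42 - 4.0927*I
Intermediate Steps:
o = 35 (o = -7*(-5) = 35)
S(A) = -sqrt(35 + A)/2
L = -38060/279 ≈ -136.42
S(-102) + L = -sqrt(35 - 102)/2 - 38060/279 = -I*sqrt(67)/2 - 38060/279 = -38060/279 - I*sqrt(67)/2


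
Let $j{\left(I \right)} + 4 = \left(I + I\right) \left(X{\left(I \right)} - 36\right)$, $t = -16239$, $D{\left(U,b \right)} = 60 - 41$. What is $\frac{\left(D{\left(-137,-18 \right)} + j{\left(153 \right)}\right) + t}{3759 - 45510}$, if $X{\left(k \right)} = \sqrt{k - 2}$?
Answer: $\frac{9080}{13917} - \frac{34 \sqrt{151}}{4639} \approx 0.56238$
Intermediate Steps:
$D{\left(U,b \right)} = 19$
$X{\left(k \right)} = \sqrt{-2 + k}$
$j{\left(I \right)} = -4 + 2 I \left(-36 + \sqrt{-2 + I}\right)$ ($j{\left(I \right)} = -4 + \left(I + I\right) \left(\sqrt{-2 + I} - 36\right) = -4 + 2 I \left(-36 + \sqrt{-2 + I}\right)$)
$\frac{\left(D{\left(-137,-18 \right)} + j{\left(153 \right)}\right) + t}{3759 - 45510} = \frac{\left(19 - \left(11020 - 306 \sqrt{-2 + 153}\right)\right) - 16239}{3759 - 45510} = \frac{\left(19 - \left(11020 - 306 \sqrt{151}\right)\right) - 16239}{-41751} = \left(\left(19 - \left(11020 - 306 \sqrt{151}\right)\right) - 16239\right) \left(- \frac{1}{41751}\right) = \left(\left(-11001 + 306 \sqrt{151}\right) - 16239\right) \left(- \frac{1}{41751}\right) = \left(-27240 + 306 \sqrt{151}\right) \left(- \frac{1}{41751}\right) = \frac{9080}{13917} - \frac{34 \sqrt{151}}{4639}$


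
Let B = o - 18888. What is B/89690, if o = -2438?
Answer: -10663/44845 ≈ -0.23777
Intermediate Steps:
B = -21326 (B = -2438 - 18888 = -21326)
B/89690 = -21326/89690 = -21326*1/89690 = -10663/44845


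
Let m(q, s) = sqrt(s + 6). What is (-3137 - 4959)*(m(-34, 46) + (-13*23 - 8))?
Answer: 2485472 - 16192*sqrt(13) ≈ 2.4271e+6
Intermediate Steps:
m(q, s) = sqrt(6 + s)
(-3137 - 4959)*(m(-34, 46) + (-13*23 - 8)) = (-3137 - 4959)*(sqrt(6 + 46) + (-13*23 - 8)) = -8096*(sqrt(52) + (-299 - 8)) = -8096*(2*sqrt(13) - 307) = -8096*(-307 + 2*sqrt(13)) = 2485472 - 16192*sqrt(13)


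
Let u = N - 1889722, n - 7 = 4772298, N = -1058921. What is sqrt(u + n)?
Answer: sqrt(1823662) ≈ 1350.4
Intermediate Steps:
n = 4772305 (n = 7 + 4772298 = 4772305)
u = -2948643 (u = -1058921 - 1889722 = -2948643)
sqrt(u + n) = sqrt(-2948643 + 4772305) = sqrt(1823662)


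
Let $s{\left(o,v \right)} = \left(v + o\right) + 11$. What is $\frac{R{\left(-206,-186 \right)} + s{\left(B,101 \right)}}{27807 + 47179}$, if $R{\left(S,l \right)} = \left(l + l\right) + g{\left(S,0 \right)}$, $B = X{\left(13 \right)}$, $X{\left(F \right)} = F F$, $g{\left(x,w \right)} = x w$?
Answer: $- \frac{91}{74986} \approx -0.0012136$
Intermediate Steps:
$g{\left(x,w \right)} = w x$
$X{\left(F \right)} = F^{2}$
$B = 169$ ($B = 13^{2} = 169$)
$s{\left(o,v \right)} = 11 + o + v$ ($s{\left(o,v \right)} = \left(o + v\right) + 11 = 11 + o + v$)
$R{\left(S,l \right)} = 2 l$ ($R{\left(S,l \right)} = \left(l + l\right) + 0 S = 2 l + 0 = 2 l$)
$\frac{R{\left(-206,-186 \right)} + s{\left(B,101 \right)}}{27807 + 47179} = \frac{2 \left(-186\right) + \left(11 + 169 + 101\right)}{27807 + 47179} = \frac{-372 + 281}{74986} = \left(-91\right) \frac{1}{74986} = - \frac{91}{74986}$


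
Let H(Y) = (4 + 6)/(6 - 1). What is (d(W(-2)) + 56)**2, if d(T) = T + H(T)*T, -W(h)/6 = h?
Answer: 8464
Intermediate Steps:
H(Y) = 2 (H(Y) = 10/5 = 10*(1/5) = 2)
W(h) = -6*h
d(T) = 3*T (d(T) = T + 2*T = 3*T)
(d(W(-2)) + 56)**2 = (3*(-6*(-2)) + 56)**2 = (3*12 + 56)**2 = (36 + 56)**2 = 92**2 = 8464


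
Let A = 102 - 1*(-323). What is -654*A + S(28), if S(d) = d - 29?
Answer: -277951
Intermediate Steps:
S(d) = -29 + d
A = 425 (A = 102 + 323 = 425)
-654*A + S(28) = -654*425 + (-29 + 28) = -277950 - 1 = -277951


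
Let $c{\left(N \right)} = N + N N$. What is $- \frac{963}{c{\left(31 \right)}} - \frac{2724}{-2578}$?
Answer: $\frac{109797}{1278688} \approx 0.085867$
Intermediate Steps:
$c{\left(N \right)} = N + N^{2}$
$- \frac{963}{c{\left(31 \right)}} - \frac{2724}{-2578} = - \frac{963}{31 \left(1 + 31\right)} - \frac{2724}{-2578} = - \frac{963}{31 \cdot 32} - - \frac{1362}{1289} = - \frac{963}{992} + \frac{1362}{1289} = \frac{109797}{1278688}$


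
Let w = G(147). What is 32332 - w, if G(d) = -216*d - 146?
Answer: 64230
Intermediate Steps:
G(d) = -146 - 216*d
w = -31898 (w = -146 - 216*147 = -146 - 31752 = -31898)
32332 - w = 32332 - 1*(-31898) = 32332 + 31898 = 64230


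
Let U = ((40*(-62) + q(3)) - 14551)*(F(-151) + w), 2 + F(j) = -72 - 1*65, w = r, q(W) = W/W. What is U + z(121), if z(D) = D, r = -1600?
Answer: 29615291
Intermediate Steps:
q(W) = 1
w = -1600
F(j) = -139 (F(j) = -2 + (-72 - 1*65) = -2 + (-72 - 65) = -2 - 137 = -139)
U = 29615170 (U = ((40*(-62) + 1) - 14551)*(-139 - 1600) = ((-2480 + 1) - 14551)*(-1739) = (-2479 - 14551)*(-1739) = -17030*(-1739) = 29615170)
U + z(121) = 29615170 + 121 = 29615291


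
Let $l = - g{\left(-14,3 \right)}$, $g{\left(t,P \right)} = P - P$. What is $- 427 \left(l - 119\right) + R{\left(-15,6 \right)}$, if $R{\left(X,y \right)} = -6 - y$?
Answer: $50801$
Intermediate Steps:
$g{\left(t,P \right)} = 0$
$l = 0$ ($l = \left(-1\right) 0 = 0$)
$- 427 \left(l - 119\right) + R{\left(-15,6 \right)} = - 427 \left(0 - 119\right) - 12 = \left(-427\right) \left(-119\right) - 12 = 50813 - 12 = 50801$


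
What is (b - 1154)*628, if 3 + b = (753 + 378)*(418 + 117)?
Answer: 379266784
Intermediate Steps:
b = 605082 (b = -3 + (753 + 378)*(418 + 117) = -3 + 1131*535 = -3 + 605085 = 605082)
(b - 1154)*628 = (605082 - 1154)*628 = 603928*628 = 379266784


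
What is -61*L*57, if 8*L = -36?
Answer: 31293/2 ≈ 15647.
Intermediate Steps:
L = -9/2 (L = (⅛)*(-36) = -9/2 ≈ -4.5000)
-61*L*57 = -61*(-9/2)*57 = (549/2)*57 = 31293/2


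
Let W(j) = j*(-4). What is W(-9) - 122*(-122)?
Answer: 14920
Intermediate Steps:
W(j) = -4*j
W(-9) - 122*(-122) = -4*(-9) - 122*(-122) = 36 + 14884 = 14920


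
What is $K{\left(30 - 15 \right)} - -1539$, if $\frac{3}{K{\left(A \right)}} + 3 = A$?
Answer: $\frac{6157}{4} \approx 1539.3$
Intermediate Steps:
$K{\left(A \right)} = \frac{3}{-3 + A}$
$K{\left(30 - 15 \right)} - -1539 = \frac{3}{-3 + \left(30 - 15\right)} - -1539 = \frac{3}{-3 + 15} + 1539 = \frac{3}{12} + 1539 = 3 \cdot \frac{1}{12} + 1539 = \frac{1}{4} + 1539 = \frac{6157}{4}$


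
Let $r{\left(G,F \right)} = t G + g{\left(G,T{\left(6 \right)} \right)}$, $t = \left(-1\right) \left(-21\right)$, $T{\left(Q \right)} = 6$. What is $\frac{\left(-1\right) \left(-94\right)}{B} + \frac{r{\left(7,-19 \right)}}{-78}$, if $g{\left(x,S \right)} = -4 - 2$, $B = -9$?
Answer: $- \frac{2867}{234} \approx -12.252$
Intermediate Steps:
$g{\left(x,S \right)} = -6$
$t = 21$
$r{\left(G,F \right)} = -6 + 21 G$ ($r{\left(G,F \right)} = 21 G - 6 = -6 + 21 G$)
$\frac{\left(-1\right) \left(-94\right)}{B} + \frac{r{\left(7,-19 \right)}}{-78} = \frac{\left(-1\right) \left(-94\right)}{-9} + \frac{-6 + 21 \cdot 7}{-78} = 94 \left(- \frac{1}{9}\right) + \left(-6 + 147\right) \left(- \frac{1}{78}\right) = - \frac{94}{9} + 141 \left(- \frac{1}{78}\right) = - \frac{94}{9} - \frac{47}{26} = - \frac{2867}{234}$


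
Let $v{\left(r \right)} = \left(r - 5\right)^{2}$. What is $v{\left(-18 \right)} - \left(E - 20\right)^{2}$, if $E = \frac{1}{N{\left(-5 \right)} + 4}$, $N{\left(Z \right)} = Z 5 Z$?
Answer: $\frac{2151848}{16641} \approx 129.31$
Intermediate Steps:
$N{\left(Z \right)} = 5 Z^{2}$ ($N{\left(Z \right)} = 5 Z Z = 5 Z^{2}$)
$v{\left(r \right)} = \left(-5 + r\right)^{2}$
$E = \frac{1}{129}$ ($E = \frac{1}{5 \left(-5\right)^{2} + 4} = \frac{1}{5 \cdot 25 + 4} = \frac{1}{125 + 4} = \frac{1}{129} \approx 0.0077519$)
$v{\left(-18 \right)} - \left(E - 20\right)^{2} = \left(-5 - 18\right)^{2} - \left(\frac{1}{129} - 20\right)^{2} = \left(-23\right)^{2} - \left(- \frac{2579}{129}\right)^{2} = 529 - \frac{6651241}{16641} = \frac{2151848}{16641}$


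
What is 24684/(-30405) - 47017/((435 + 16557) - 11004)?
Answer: -525786559/60688380 ≈ -8.6637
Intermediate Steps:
24684/(-30405) - 47017/((435 + 16557) - 11004) = 24684*(-1/30405) - 47017/(16992 - 11004) = -8228/10135 - 47017/5988 = -525786559/60688380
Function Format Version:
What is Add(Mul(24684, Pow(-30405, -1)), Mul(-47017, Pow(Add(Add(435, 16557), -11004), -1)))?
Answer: Rational(-525786559, 60688380) ≈ -8.6637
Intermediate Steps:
Add(Mul(24684, Pow(-30405, -1)), Mul(-47017, Pow(Add(Add(435, 16557), -11004), -1))) = Add(Mul(24684, Rational(-1, 30405)), Mul(-47017, Pow(Add(16992, -11004), -1))) = Add(Rational(-8228, 10135), Mul(-47017, Pow(5988, -1))) = Add(Rational(-8228, 10135), Mul(-47017, Rational(1, 5988))) = Add(Rational(-8228, 10135), Rational(-47017, 5988)) = Rational(-525786559, 60688380)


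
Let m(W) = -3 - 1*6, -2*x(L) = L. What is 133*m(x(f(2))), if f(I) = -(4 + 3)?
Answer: -1197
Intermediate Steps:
f(I) = -7 (f(I) = -1*7 = -7)
x(L) = -L/2
m(W) = -9 (m(W) = -3 - 6 = -9)
133*m(x(f(2))) = 133*(-9) = -1197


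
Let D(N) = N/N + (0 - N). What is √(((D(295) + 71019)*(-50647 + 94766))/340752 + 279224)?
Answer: 3*√25836798069651/28396 ≈ 537.01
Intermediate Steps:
D(N) = 1 - N
√(((D(295) + 71019)*(-50647 + 94766))/340752 + 279224) = √((((1 - 1*295) + 71019)*(-50647 + 94766))/340752 + 279224) = √((((1 - 295) + 71019)*44119)*(1/340752) + 279224) = √(((-294 + 71019)*44119)*(1/340752) + 279224) = √((70725*44119)*(1/340752) + 279224) = √(3120316275*(1/340752) + 279224) = √(1040105425/113584 + 279224) = √(32755484241/113584) = 3*√25836798069651/28396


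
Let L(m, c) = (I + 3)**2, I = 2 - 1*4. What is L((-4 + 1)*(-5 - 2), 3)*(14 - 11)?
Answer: 3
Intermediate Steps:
I = -2 (I = 2 - 4 = -2)
L(m, c) = 1 (L(m, c) = (-2 + 3)**2 = 1**2 = 1)
L((-4 + 1)*(-5 - 2), 3)*(14 - 11) = 1*(14 - 11) = 1*3 = 3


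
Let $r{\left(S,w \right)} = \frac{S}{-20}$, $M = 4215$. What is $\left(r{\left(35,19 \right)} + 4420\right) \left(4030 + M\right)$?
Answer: $\frac{145713885}{4} \approx 3.6428 \cdot 10^{7}$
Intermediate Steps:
$r{\left(S,w \right)} = - \frac{S}{20}$ ($r{\left(S,w \right)} = S \left(- \frac{1}{20}\right) = - \frac{S}{20}$)
$\left(r{\left(35,19 \right)} + 4420\right) \left(4030 + M\right) = \left(\left(- \frac{1}{20}\right) 35 + 4420\right) \left(4030 + 4215\right) = \left(- \frac{7}{4} + 4420\right) 8245 = \frac{17673}{4} \cdot 8245 = \frac{145713885}{4}$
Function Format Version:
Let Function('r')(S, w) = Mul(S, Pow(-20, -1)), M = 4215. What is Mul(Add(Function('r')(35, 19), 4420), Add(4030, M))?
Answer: Rational(145713885, 4) ≈ 3.6428e+7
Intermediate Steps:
Function('r')(S, w) = Mul(Rational(-1, 20), S) (Function('r')(S, w) = Mul(S, Rational(-1, 20)) = Mul(Rational(-1, 20), S))
Mul(Add(Function('r')(35, 19), 4420), Add(4030, M)) = Mul(Add(Mul(Rational(-1, 20), 35), 4420), Add(4030, 4215)) = Mul(Add(Rational(-7, 4), 4420), 8245) = Mul(Rational(17673, 4), 8245) = Rational(145713885, 4)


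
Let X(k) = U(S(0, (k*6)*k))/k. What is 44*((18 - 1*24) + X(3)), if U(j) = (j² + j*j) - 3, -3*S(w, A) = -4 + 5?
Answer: -8228/27 ≈ -304.74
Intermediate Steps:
S(w, A) = -⅓ (S(w, A) = -(-4 + 5)/3 = -⅓*1 = -⅓)
U(j) = -3 + 2*j² (U(j) = (j² + j²) - 3 = 2*j² - 3 = -3 + 2*j²)
X(k) = -25/(9*k) (X(k) = (-3 + 2*(-⅓)²)/k = (-3 + 2*(⅑))/k = (-3 + 2/9)/k = -25/(9*k))
44*((18 - 1*24) + X(3)) = 44*((18 - 1*24) - 25/9/3) = 44*((18 - 24) - 25/9*⅓) = 44*(-6 - 25/27) = 44*(-187/27) = -8228/27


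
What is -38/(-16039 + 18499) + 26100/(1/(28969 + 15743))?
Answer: 1435389335981/1230 ≈ 1.1670e+9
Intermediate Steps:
-38/(-16039 + 18499) + 26100/(1/(28969 + 15743)) = -38/2460 + 26100/(1/44712) = -38*1/2460 + 26100/(1/44712) = -19/1230 + 26100*44712 = -19/1230 + 1166983200 = 1435389335981/1230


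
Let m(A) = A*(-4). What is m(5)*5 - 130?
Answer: -230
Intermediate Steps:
m(A) = -4*A
m(5)*5 - 130 = -4*5*5 - 130 = -20*5 - 130 = -100 - 130 = -230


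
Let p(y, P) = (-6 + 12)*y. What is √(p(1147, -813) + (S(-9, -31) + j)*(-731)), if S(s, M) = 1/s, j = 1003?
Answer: 2*I*√1634017/3 ≈ 852.19*I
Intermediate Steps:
p(y, P) = 6*y
√(p(1147, -813) + (S(-9, -31) + j)*(-731)) = √(6*1147 + (1/(-9) + 1003)*(-731)) = √(6882 + (-⅑ + 1003)*(-731)) = √(6882 + (9026/9)*(-731)) = √(6882 - 6598006/9) = √(-6536068/9) = 2*I*√1634017/3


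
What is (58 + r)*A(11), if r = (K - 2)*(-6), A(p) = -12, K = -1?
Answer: -912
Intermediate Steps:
r = 18 (r = (-1 - 2)*(-6) = -3*(-6) = 18)
(58 + r)*A(11) = (58 + 18)*(-12) = 76*(-12) = -912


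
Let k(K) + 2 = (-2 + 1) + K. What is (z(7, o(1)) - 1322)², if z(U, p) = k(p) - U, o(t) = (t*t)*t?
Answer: 1771561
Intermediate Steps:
k(K) = -3 + K (k(K) = -2 + ((-2 + 1) + K) = -2 + (-1 + K) = -3 + K)
o(t) = t³ (o(t) = t²*t = t³)
z(U, p) = -3 + p - U (z(U, p) = (-3 + p) - U = -3 + p - U)
(z(7, o(1)) - 1322)² = ((-3 + 1³ - 1*7) - 1322)² = ((-3 + 1 - 7) - 1322)² = (-9 - 1322)² = (-1331)² = 1771561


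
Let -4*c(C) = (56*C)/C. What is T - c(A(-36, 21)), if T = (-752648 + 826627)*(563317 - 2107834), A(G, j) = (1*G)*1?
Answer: -114261823129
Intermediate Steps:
A(G, j) = G (A(G, j) = G*1 = G)
c(C) = -14 (c(C) = -56*C/(4*C) = -1/4*56 = -14)
T = -114261823143 (T = 73979*(-1544517) = -114261823143)
T - c(A(-36, 21)) = -114261823143 - 1*(-14) = -114261823143 + 14 = -114261823129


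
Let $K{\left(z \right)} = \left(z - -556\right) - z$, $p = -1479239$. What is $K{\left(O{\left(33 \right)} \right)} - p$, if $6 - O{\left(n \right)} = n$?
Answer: $1479795$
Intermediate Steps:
$O{\left(n \right)} = 6 - n$
$K{\left(z \right)} = 556$ ($K{\left(z \right)} = \left(z + 556\right) - z = \left(556 + z\right) - z = 556$)
$K{\left(O{\left(33 \right)} \right)} - p = 556 - -1479239 = 556 + 1479239 = 1479795$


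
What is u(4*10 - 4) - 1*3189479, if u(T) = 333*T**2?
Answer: -2757911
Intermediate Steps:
u(4*10 - 4) - 1*3189479 = 333*(4*10 - 4)**2 - 1*3189479 = 333*(40 - 4)**2 - 3189479 = 333*36**2 - 3189479 = 333*1296 - 3189479 = 431568 - 3189479 = -2757911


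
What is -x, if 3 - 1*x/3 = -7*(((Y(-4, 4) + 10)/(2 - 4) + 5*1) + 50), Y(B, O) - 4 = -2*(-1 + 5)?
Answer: -1101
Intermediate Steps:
Y(B, O) = -4 (Y(B, O) = 4 - 2*(-1 + 5) = 4 - 2*4 = 4 - 8 = -4)
x = 1101 (x = 9 - (-21)*(((-4 + 10)/(2 - 4) + 5*1) + 50) = 9 - (-21)*((6/(-2) + 5) + 50) = 9 - (-21)*((6*(-1/2) + 5) + 50) = 9 - (-21)*((-3 + 5) + 50) = 9 - (-21)*(2 + 50) = 9 - (-21)*52 = 9 - 3*(-364) = 9 + 1092 = 1101)
-x = -1*1101 = -1101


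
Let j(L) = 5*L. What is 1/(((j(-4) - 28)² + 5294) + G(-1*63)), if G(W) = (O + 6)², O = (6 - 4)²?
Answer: 1/7698 ≈ 0.00012990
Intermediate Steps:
O = 4 (O = 2² = 4)
G(W) = 100 (G(W) = (4 + 6)² = 10² = 100)
1/(((j(-4) - 28)² + 5294) + G(-1*63)) = 1/(((5*(-4) - 28)² + 5294) + 100) = 1/(((-20 - 28)² + 5294) + 100) = 1/(((-48)² + 5294) + 100) = 1/((2304 + 5294) + 100) = 1/(7598 + 100) = 1/7698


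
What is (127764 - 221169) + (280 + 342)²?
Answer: 293479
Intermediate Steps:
(127764 - 221169) + (280 + 342)² = -93405 + 622² = -93405 + 386884 = 293479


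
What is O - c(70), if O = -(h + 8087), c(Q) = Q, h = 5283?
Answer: -13440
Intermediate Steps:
O = -13370 (O = -(5283 + 8087) = -1*13370 = -13370)
O - c(70) = -13370 - 1*70 = -13370 - 70 = -13440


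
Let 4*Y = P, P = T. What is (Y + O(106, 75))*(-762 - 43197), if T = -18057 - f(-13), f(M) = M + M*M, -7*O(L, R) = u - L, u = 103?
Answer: 5603849361/28 ≈ 2.0014e+8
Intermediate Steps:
O(L, R) = -103/7 + L/7 (O(L, R) = -(103 - L)/7 = -103/7 + L/7)
f(M) = M + M²
T = -18213 (T = -18057 - (-13)*(1 - 13) = -18057 - (-13)*(-12) = -18057 - 1*156 = -18057 - 156 = -18213)
P = -18213
Y = -18213/4 (Y = (¼)*(-18213) = -18213/4 ≈ -4553.3)
(Y + O(106, 75))*(-762 - 43197) = (-18213/4 + (-103/7 + (⅐)*106))*(-762 - 43197) = (-18213/4 + (-103/7 + 106/7))*(-43959) = (-18213/4 + 3/7)*(-43959) = -127479/28*(-43959) = 5603849361/28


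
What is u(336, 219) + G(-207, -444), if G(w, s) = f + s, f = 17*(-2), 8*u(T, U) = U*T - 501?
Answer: 69259/8 ≈ 8657.4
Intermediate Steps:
u(T, U) = -501/8 + T*U/8 (u(T, U) = (U*T - 501)/8 = (T*U - 501)/8 = (-501 + T*U)/8 = -501/8 + T*U/8)
f = -34
G(w, s) = -34 + s
u(336, 219) + G(-207, -444) = (-501/8 + (⅛)*336*219) + (-34 - 444) = (-501/8 + 9198) - 478 = 73083/8 - 478 = 69259/8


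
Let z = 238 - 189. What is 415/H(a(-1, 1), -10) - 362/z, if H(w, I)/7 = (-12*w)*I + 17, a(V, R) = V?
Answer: -40191/5047 ≈ -7.9633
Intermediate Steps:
z = 49
H(w, I) = 119 - 84*I*w (H(w, I) = 7*((-12*w)*I + 17) = 7*(-12*I*w + 17) = 7*(17 - 12*I*w) = 119 - 84*I*w)
415/H(a(-1, 1), -10) - 362/z = 415/(119 - 84*(-10)*(-1)) - 362/49 = 415/(119 - 840) - 362*1/49 = 415/(-721) - 362/49 = 415*(-1/721) - 362/49 = -415/721 - 362/49 = -40191/5047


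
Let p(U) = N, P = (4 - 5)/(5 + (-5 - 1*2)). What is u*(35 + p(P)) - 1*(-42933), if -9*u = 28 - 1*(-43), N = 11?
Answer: 383131/9 ≈ 42570.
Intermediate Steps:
P = 1/2 (P = -1/(5 + (-5 - 2)) = -1/(5 - 7) = -1/(-2) = -1*(-1/2) = 1/2 ≈ 0.50000)
p(U) = 11
u = -71/9 (u = -(28 - 1*(-43))/9 = -(28 + 43)/9 = -1/9*71 = -71/9 ≈ -7.8889)
u*(35 + p(P)) - 1*(-42933) = -71*(35 + 11)/9 - 1*(-42933) = -71/9*46 + 42933 = -3266/9 + 42933 = 383131/9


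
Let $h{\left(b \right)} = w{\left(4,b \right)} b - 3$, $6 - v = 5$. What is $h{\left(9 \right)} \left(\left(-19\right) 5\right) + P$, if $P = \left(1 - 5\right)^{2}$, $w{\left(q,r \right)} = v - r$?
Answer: $7141$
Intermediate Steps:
$v = 1$ ($v = 6 - 5 = 1$)
$w{\left(q,r \right)} = 1 - r$
$P = 16$ ($P = \left(-4\right)^{2} = 16$)
$h{\left(b \right)} = -3 + b \left(1 - b\right)$ ($h{\left(b \right)} = \left(1 - b\right) b - 3 = b \left(1 - b\right) - 3 = -3 + b \left(1 - b\right)$)
$h{\left(9 \right)} \left(\left(-19\right) 5\right) + P = \left(-3 + 9 - 9^{2}\right) \left(\left(-19\right) 5\right) + 16 = \left(-3 + 9 - 81\right) \left(-95\right) + 16 = \left(-75\right) \left(-95\right) + 16 = 7125 + 16 = 7141$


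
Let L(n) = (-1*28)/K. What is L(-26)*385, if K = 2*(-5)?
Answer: 1078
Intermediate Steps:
K = -10
L(n) = 14/5 (L(n) = -1*28/(-10) = -28*(-⅒) = 14/5)
L(-26)*385 = (14/5)*385 = 1078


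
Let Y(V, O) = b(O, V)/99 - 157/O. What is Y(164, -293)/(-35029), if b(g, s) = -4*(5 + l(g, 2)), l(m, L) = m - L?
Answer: -355423/1016086203 ≈ -0.00034980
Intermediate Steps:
b(g, s) = -12 - 4*g (b(g, s) = -4*(5 + (g - 1*2)) = -4*(5 + (g - 2)) = -4*(5 + (-2 + g)) = -4*(3 + g) = -12 - 4*g)
Y(V, O) = -4/33 - 157/O - 4*O/99 (Y(V, O) = (-12 - 4*O)/99 - 157/O = (-12 - 4*O)*(1/99) - 157/O = (-4/33 - 4*O/99) - 157/O = -4/33 - 157/O - 4*O/99)
Y(164, -293)/(-35029) = ((1/99)*(-15543 + 4*(-293)*(-3 - 1*(-293)))/(-293))/(-35029) = ((1/99)*(-1/293)*(-15543 + 4*(-293)*(-3 + 293)))*(-1/35029) = ((1/99)*(-1/293)*(-15543 + 4*(-293)*290))*(-1/35029) = ((1/99)*(-1/293)*(-15543 - 339880))*(-1/35029) = ((1/99)*(-1/293)*(-355423))*(-1/35029) = (355423/29007)*(-1/35029) = -355423/1016086203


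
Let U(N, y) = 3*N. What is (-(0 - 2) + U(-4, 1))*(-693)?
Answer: 6930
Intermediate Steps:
(-(0 - 2) + U(-4, 1))*(-693) = (-(0 - 2) + 3*(-4))*(-693) = (-1*(-2) - 12)*(-693) = (2 - 12)*(-693) = -10*(-693) = 6930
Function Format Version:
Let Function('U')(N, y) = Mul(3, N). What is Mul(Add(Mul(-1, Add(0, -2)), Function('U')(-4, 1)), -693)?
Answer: 6930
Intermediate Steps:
Mul(Add(Mul(-1, Add(0, -2)), Function('U')(-4, 1)), -693) = Mul(Add(Mul(-1, Add(0, -2)), Mul(3, -4)), -693) = Mul(Add(Mul(-1, -2), -12), -693) = Mul(Add(2, -12), -693) = Mul(-10, -693) = 6930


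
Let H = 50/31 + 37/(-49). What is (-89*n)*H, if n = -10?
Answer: 1159670/1519 ≈ 763.44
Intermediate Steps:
H = 1303/1519 (H = 50*(1/31) + 37*(-1/49) = 50/31 - 37/49 = 1303/1519 ≈ 0.85780)
(-89*n)*H = -89*(-10)*(1303/1519) = 890*(1303/1519) = 1159670/1519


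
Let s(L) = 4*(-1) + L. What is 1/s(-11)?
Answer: -1/15 ≈ -0.066667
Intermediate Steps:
s(L) = -4 + L
1/s(-11) = 1/(-4 - 11) = 1/(-15) = -1/15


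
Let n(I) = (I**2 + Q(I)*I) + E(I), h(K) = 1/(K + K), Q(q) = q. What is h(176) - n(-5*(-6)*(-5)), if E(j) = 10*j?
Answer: -15311999/352 ≈ -43500.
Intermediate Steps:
h(K) = 1/(2*K)
n(I) = 2*I**2 + 10*I (n(I) = (I**2 + I*I) + 10*I = (I**2 + I**2) + 10*I = 2*I**2 + 10*I)
h(176) - n(-5*(-6)*(-5)) = (1/2)/176 - 2*-5*(-6)*(-5)*(5 - 5*(-6)*(-5)) = (1/2)*(1/176) - 2*30*(-5)*(5 + 30*(-5)) = 1/352 - 2*(-150)*(5 - 150) = 1/352 - 2*(-150)*(-145) = 1/352 - 1*43500 = 1/352 - 43500 = -15311999/352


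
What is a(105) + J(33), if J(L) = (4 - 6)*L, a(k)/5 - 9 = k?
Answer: 504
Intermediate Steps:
a(k) = 45 + 5*k
J(L) = -2*L
a(105) + J(33) = (45 + 5*105) - 2*33 = (45 + 525) - 66 = 570 - 66 = 504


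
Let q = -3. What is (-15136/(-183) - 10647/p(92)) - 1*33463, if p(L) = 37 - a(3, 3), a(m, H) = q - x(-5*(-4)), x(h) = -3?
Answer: -227966342/6771 ≈ -33668.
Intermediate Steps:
a(m, H) = 0 (a(m, H) = -3 - 1*(-3) = -3 + 3 = 0)
p(L) = 37 (p(L) = 37 - 1*0 = 37 + 0 = 37)
(-15136/(-183) - 10647/p(92)) - 1*33463 = (-15136/(-183) - 10647/37) - 1*33463 = (-15136*(-1/183) - 10647*1/37) - 33463 = (15136/183 - 10647/37) - 33463 = -1388369/6771 - 33463 = -227966342/6771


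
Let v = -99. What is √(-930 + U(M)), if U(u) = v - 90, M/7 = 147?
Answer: I*√1119 ≈ 33.451*I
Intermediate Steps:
M = 1029 (M = 7*147 = 1029)
U(u) = -189 (U(u) = -99 - 90 = -189)
√(-930 + U(M)) = √(-930 - 189) = √(-1119) = I*√1119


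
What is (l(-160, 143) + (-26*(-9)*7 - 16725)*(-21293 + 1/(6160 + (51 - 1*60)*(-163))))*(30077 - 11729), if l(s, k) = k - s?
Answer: 44955478980111348/7627 ≈ 5.8943e+12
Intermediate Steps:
(l(-160, 143) + (-26*(-9)*7 - 16725)*(-21293 + 1/(6160 + (51 - 1*60)*(-163))))*(30077 - 11729) = ((143 - 1*(-160)) + (-26*(-9)*7 - 16725)*(-21293 + 1/(6160 + (51 - 1*60)*(-163))))*(30077 - 11729) = ((143 + 160) + (234*7 - 16725)*(-21293 + 1/(6160 + (51 - 60)*(-163))))*18348 = (303 + (1638 - 16725)*(-21293 + 1/(6160 - 9*(-163))))*18348 = (303 - 15087*(-21293 + 1/(6160 + 1467)))*18348 = (303 - 15087*(-21293 + 1/7627))*18348 = (303 - 15087*(-162401710/7627))*18348 = (303 + 2450154598770/7627)*18348 = (2450156909751/7627)*18348 = 44955478980111348/7627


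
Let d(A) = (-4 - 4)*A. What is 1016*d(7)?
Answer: -56896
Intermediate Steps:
d(A) = -8*A
1016*d(7) = 1016*(-8*7) = 1016*(-56) = -56896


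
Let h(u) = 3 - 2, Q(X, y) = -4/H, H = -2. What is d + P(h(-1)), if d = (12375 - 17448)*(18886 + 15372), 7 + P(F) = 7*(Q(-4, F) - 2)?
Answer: -173790841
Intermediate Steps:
Q(X, y) = 2 (Q(X, y) = -4/(-2) = -4*(-½) = 2)
h(u) = 1
P(F) = -7 (P(F) = -7 + 7*(2 - 2) = -7 + 7*0 = -7 + 0 = -7)
d = -173790834 (d = -5073*34258 = -173790834)
d + P(h(-1)) = -173790834 - 7 = -173790841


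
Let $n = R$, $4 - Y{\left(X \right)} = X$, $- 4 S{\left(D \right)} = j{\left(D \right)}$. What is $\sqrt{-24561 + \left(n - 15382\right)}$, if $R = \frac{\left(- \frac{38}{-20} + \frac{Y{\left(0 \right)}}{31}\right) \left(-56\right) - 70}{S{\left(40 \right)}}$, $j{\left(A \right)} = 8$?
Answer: $\frac{3 i \sqrt{106380530}}{155} \approx 199.63 i$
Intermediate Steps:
$S{\left(D \right)} = -2$ ($S{\left(D \right)} = \left(- \frac{1}{4}\right) 8 = -2$)
$Y{\left(X \right)} = 4 - X$
$R = \frac{14231}{155}$ ($R = \frac{\left(- \frac{38}{-20} + \frac{4 - 0}{31}\right) \left(-56\right) - 70}{-2} = \left(\left(\left(-38\right) \left(- \frac{1}{20}\right) + \left(4 + 0\right) \frac{1}{31}\right) \left(-56\right) - 70\right) \left(- \frac{1}{2}\right) = \left(\left(\frac{19}{10} + 4 \cdot \frac{1}{31}\right) \left(-56\right) - 70\right) \left(- \frac{1}{2}\right) = \left(\left(\frac{19}{10} + \frac{4}{31}\right) \left(-56\right) - 70\right) \left(- \frac{1}{2}\right) = \left(\frac{629}{310} \left(-56\right) - 70\right) \left(- \frac{1}{2}\right) = \left(- \frac{17612}{155} - 70\right) \left(- \frac{1}{2}\right) = \left(- \frac{28462}{155}\right) \left(- \frac{1}{2}\right) = \frac{14231}{155} \approx 91.813$)
$n = \frac{14231}{155} \approx 91.813$
$\sqrt{-24561 + \left(n - 15382\right)} = \sqrt{-24561 + \left(\frac{14231}{155} - 15382\right)} = \sqrt{-24561 - \frac{2369979}{155}} = \sqrt{- \frac{6176934}{155}} = \frac{3 i \sqrt{106380530}}{155}$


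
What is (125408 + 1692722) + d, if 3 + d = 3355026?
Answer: 5173153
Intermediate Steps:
d = 3355023 (d = -3 + 3355026 = 3355023)
(125408 + 1692722) + d = (125408 + 1692722) + 3355023 = 1818130 + 3355023 = 5173153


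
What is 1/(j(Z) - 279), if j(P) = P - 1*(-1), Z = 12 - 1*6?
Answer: -1/272 ≈ -0.0036765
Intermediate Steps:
Z = 6 (Z = 12 - 6 = 6)
j(P) = 1 + P (j(P) = P + 1 = 1 + P)
1/(j(Z) - 279) = 1/((1 + 6) - 279) = 1/(7 - 279) = 1/(-272) = -1/272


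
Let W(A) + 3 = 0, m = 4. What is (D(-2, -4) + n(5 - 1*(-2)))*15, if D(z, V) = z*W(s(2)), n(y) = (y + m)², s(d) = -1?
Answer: 1905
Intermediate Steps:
W(A) = -3 (W(A) = -3 + 0 = -3)
n(y) = (4 + y)² (n(y) = (y + 4)² = (4 + y)²)
D(z, V) = -3*z (D(z, V) = z*(-3) = -3*z)
(D(-2, -4) + n(5 - 1*(-2)))*15 = (-3*(-2) + (4 + (5 - 1*(-2)))²)*15 = (6 + (4 + (5 + 2))²)*15 = (6 + (4 + 7)²)*15 = (6 + 11²)*15 = (6 + 121)*15 = 127*15 = 1905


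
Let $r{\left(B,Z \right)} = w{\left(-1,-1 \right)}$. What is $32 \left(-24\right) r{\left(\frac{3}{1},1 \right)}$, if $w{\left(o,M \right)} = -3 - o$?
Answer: $1536$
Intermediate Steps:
$r{\left(B,Z \right)} = -2$ ($r{\left(B,Z \right)} = -3 - -1 = -3 + 1 = -2$)
$32 \left(-24\right) r{\left(\frac{3}{1},1 \right)} = 32 \left(-24\right) \left(-2\right) = \left(-768\right) \left(-2\right) = 1536$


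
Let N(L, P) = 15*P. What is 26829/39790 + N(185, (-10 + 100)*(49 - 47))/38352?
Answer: 47349117/63584420 ≈ 0.74467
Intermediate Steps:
26829/39790 + N(185, (-10 + 100)*(49 - 47))/38352 = 26829/39790 + (15*((-10 + 100)*(49 - 47)))/38352 = 26829*(1/39790) + (15*(90*2))*(1/38352) = 26829/39790 + (15*180)*(1/38352) = 26829/39790 + 2700*(1/38352) = 26829/39790 + 225/3196 = 47349117/63584420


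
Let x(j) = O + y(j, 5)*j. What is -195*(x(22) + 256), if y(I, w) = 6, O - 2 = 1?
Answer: -76245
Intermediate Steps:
O = 3 (O = 2 + 1 = 3)
x(j) = 3 + 6*j
-195*(x(22) + 256) = -195*((3 + 6*22) + 256) = -195*((3 + 132) + 256) = -195*(135 + 256) = -195*391 = -76245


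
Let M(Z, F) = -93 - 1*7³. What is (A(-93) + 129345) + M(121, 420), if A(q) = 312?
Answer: 129221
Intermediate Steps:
M(Z, F) = -436 (M(Z, F) = -93 - 1*343 = -93 - 343 = -436)
(A(-93) + 129345) + M(121, 420) = (312 + 129345) - 436 = 129657 - 436 = 129221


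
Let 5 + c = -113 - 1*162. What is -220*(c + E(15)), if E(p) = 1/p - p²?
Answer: 333256/3 ≈ 1.1109e+5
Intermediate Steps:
c = -280 (c = -5 + (-113 - 1*162) = -5 + (-113 - 162) = -5 - 275 = -280)
-220*(c + E(15)) = -220*(-280 + (1 - 1*15³)/15) = -220*(-280 + (1 - 1*3375)/15) = -220*(-280 + (1 - 3375)/15) = -220*(-280 + (1/15)*(-3374)) = -220*(-280 - 3374/15) = -220*(-7574/15) = 333256/3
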